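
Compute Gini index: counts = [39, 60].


Probabilities: [39/99, 60/99] ≈ [0.3939, 0.6061]
Σpᵢ² = (1521 + 3600)/99² = 5121/9801
Gini = 1 - Σpᵢ² = 1 - 5121/9801 = 0.4775

0.4775


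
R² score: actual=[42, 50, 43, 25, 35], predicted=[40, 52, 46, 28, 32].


ȳ = 39
SS_res = Σ(y-ŷ)² = 35
SS_tot = Σ(y-ȳ)² = 358
R² = 1 - SS_res/SS_tot = 1 - 0.0978 = 0.9022

0.9022


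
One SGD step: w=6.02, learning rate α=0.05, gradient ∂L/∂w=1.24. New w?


w_new = w - α·∇
= 6.02 - 0.05·1.24
= 6.02 - 0.062
= 5.958

5.958


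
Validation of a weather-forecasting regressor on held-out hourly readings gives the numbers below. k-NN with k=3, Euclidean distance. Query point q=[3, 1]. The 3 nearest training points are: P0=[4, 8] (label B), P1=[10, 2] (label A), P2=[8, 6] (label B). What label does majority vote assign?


d(q,P0) = 7.0711  (label B)
d(q,P1) = 7.0711  (label A)
d(q,P2) = 7.0711  (label B)
Votes: A=1, B=2
Majority → B

B


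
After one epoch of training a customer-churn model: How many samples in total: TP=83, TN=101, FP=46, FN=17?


Total = TP + TN + FP + FN
= 83 + 101 + 46 + 17
= 247
(Predicted positive: 129, predicted negative: 118)

247


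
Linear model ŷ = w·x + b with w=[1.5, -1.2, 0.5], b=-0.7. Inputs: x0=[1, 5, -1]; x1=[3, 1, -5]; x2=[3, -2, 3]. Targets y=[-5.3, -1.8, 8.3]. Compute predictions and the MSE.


ŷ0 = (1.5)·(1) + (-1.2)·(5) + (0.5)·(-1) - 0.7 = -5.7
ŷ1 = (1.5)·(3) + (-1.2)·(1) + (0.5)·(-5) - 0.7 = 0.1
ŷ2 = (1.5)·(3) + (-1.2)·(-2) + (0.5)·(3) - 0.7 = 7.7
errors² = [0.16, 3.61, 0.36]
MSE = 4.1300/3 = 1.3767

1.3767


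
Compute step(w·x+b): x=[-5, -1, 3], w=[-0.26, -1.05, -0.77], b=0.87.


z = (-5)·(-0.26) + (-1)·(-1.05) + (3)·(-0.77) + 0.87
  = 0.91
step(z) = 1 (z≥0)

1


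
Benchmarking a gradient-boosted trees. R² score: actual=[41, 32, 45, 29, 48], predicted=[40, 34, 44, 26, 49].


ȳ = 39
SS_res = Σ(y-ŷ)² = 16
SS_tot = Σ(y-ȳ)² = 270
R² = 1 - SS_res/SS_tot = 1 - 0.0593 = 0.9407

0.9407


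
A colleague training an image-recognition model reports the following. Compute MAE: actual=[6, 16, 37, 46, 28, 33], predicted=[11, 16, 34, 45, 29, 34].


Absolute errors: |6-11|=5, |16-16|=0, |37-34|=3, |46-45|=1, |28-29|=1, |33-34|=1
Sum = 11
MAE = 11/6 = 11/6

11/6


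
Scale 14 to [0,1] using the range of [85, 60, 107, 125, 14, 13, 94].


min=13, max=125
(14-13)/(125-13) = 1/112 = 0.0089

0.0089


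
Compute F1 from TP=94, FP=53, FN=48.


Precision = 94/147 = 0.6395
Recall = 94/142 = 0.662
F1 = 2·P·R/(P+R) = 2·TP/(2·TP+FP+FN) = 188/(188+53+48) = 188/289 = 0.6505

0.6505


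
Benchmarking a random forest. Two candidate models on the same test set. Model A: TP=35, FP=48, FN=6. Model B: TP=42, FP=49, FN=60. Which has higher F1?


Model A: P=35/83=0.4217, R=35/41=0.8537, F1=2PR/(P+R)=2TP/(2TP+FP+FN)=70/124=0.5645
Model B: P=42/91=0.4615, R=42/102=0.4118, F1=2PR/(P+R)=2TP/(2TP+FP+FN)=84/193=0.4352
0.5645 > 0.4352 → Model A

Model A


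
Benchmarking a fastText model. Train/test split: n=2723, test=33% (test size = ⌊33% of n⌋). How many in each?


Test = ⌊2723·33/100⌋ = 898
Train = 2723 - 898 = 1825

Train: 1825, Test: 898


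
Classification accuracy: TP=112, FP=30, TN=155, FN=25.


Accuracy = (TP+TN)/(TP+TN+FP+FN)
= (112+155)/(322)
= 267/322 = 82.92%

82.92%


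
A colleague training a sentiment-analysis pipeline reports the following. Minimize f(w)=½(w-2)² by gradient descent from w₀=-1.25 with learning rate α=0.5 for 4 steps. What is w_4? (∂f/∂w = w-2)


step 1: grad = -1.25-2 = -3.25; w = -1.25 - 0.5·(-3.25) = 0.375
step 2: grad = 0.375-2 = -1.625; w = 0.375 - 0.5·(-1.625) = 1.1875
step 3: grad = 1.1875-2 = -0.8125; w = 1.1875 - 0.5·(-0.8125) = 1.59375
step 4: grad = 1.59375-2 = -0.40625; w = 1.59375 - 0.5·(-0.40625) = 1.796875

1.796875


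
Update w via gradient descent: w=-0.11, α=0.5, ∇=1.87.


w_new = w - α·∇
= -0.11 - 0.5·1.87
= -0.11 - 0.935
= -1.045

-1.045


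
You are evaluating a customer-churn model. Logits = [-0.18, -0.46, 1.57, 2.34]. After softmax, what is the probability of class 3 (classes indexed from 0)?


Exponentials: e^-0.18=0.8353, e^-0.46=0.6313, e^1.57=4.8066, e^2.34=10.3812
Sum = 16.6544
Softmax = [0.0502, 0.0379, 0.2886, 0.6233]
p[3] = 10.3812/16.6544 = 0.6233

0.6233


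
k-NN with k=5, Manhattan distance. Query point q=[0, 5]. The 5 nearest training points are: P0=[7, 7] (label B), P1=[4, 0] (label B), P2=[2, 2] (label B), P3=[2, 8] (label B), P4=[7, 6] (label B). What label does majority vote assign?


d(q,P0) = 9  (label B)
d(q,P1) = 9  (label B)
d(q,P2) = 5  (label B)
d(q,P3) = 5  (label B)
d(q,P4) = 8  (label B)
Votes: A=0, B=5
Majority → B

B


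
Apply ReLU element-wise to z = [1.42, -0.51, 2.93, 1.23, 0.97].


ReLU(1.42) = max(0, 1.42) = 1.42
ReLU(-0.51) = max(0, -0.51) = 0.0
ReLU(2.93) = max(0, 2.93) = 2.93
ReLU(1.23) = max(0, 1.23) = 1.23
ReLU(0.97) = max(0, 0.97) = 0.97
result = [1.42, 0.0, 2.93, 1.23, 0.97]

[1.42, 0.0, 2.93, 1.23, 0.97]


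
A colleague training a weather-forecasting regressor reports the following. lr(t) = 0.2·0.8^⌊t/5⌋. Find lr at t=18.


n_drops = ⌊18/5⌋ = 3
lr = 0.2·0.8^3 = 0.2·0.512 = 0.1024

0.1024


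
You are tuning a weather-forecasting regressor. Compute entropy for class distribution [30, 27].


Probabilities: [30/57, 27/57] ≈ [0.5263, 0.4737]
H = -((30/57)·log₂(30/57) + (27/57)·log₂(27/57))
  = 0.998 bits

0.998 bits


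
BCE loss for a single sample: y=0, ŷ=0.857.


BCE = -[y·ln(p) + (1-y)·ln(1-p)]
= -0 - 1·ln(1-0.857)
= -ln(0.143) = 1.9449

1.9449


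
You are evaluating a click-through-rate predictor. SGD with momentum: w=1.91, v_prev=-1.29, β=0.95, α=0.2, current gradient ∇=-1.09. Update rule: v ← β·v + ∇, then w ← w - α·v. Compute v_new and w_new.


v_new = 0.95·-1.29 - 1.09 = -1.2255 - 1.09 = -2.3155
w_new = 1.91 - 0.2·-2.3155 = 1.91 + 0.4631 = 2.3731

v_new=-2.3155, w_new=2.3731


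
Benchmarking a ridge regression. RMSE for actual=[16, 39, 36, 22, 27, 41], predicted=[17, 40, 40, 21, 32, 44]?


MSE = 53/6 = 8.8333
RMSE = √(53/6) = 2.9721

2.9721


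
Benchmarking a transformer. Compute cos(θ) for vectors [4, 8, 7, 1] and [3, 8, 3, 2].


A·B = 4·3 + 8·8 + 7·3 + 1·2 = 99
‖A‖ = √130 = 11.4018, ‖B‖ = √86 = 9.2736
cos = 99/(√130·√86) = 99/√11180 = 0.9363

0.9363


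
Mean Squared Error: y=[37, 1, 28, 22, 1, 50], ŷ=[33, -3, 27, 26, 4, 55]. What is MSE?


Squared errors: (37-33)²=16, (1+ 3)²=16, (28-27)²=1, (22-26)²=16, (1-4)²=9, (50-55)²=25
Sum = 83
MSE = 83/6 = 83/6

83/6


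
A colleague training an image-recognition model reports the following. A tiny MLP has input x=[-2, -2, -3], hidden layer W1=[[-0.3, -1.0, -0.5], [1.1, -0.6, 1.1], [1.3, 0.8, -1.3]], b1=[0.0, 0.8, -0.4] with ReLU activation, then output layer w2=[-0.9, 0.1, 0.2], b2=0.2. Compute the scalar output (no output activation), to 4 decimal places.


z1[0] = (-0.3)·(-2) + (-1.0)·(-2) + (-0.5)·(-3) + 0.0 = 4.1
z1[1] = (1.1)·(-2) + (-0.6)·(-2) + (1.1)·(-3) + 0.8 = -3.5
z1[2] = (1.3)·(-2) + (0.8)·(-2) + (-1.3)·(-3) - 0.4 = -0.7
h = ReLU(z1) = [4.1, 0.0, 0.0]
output = (-0.9)·(4.1) + (0.1)·(0.0) + (0.2)·(0.0) + 0.2 = -3.49

-3.49


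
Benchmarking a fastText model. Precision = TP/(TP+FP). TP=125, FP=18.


Precision = TP/(TP+FP)
= 125/(125+18)
= 125/143 = 87.41%

87.41%


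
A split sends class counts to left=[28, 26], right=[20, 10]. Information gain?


Parent = [48, 36], H_parent = 0.9852
H_left = 0.999 (n=54), H_right = 0.9183 (n=30)
H_children = (54/84)·0.999 + (30/84)·0.9183 = 0.9702
IG = 0.9852 - 0.9702 = 0.015

0.015


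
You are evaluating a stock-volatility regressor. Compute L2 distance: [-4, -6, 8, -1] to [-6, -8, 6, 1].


d = √((-4+ 6)² + (-6+ 8)² + (8-6)² + (-1-1)²)
  = √(4 + 4 + 4 + 4)
  = √16 = 4.0

4.0


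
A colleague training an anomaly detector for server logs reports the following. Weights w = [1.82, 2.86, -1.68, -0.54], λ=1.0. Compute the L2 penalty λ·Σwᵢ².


‖w‖₂² = (1.82)² + (2.86)² + (-1.68)² + (-0.54)²
     = 3.3124 + 8.1796 + 2.8224 + 0.2916
     = 14.606
λ·‖w‖₂² = 1.0·14.606 = 14.606

14.606


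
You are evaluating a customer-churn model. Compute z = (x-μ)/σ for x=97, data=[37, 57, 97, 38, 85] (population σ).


μ = 62.8, σ = 24.4
z = (97 - 62.8)/24.4 = 1.4016

1.4016


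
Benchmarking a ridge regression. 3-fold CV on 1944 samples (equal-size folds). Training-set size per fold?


Fold size = 1944/3 = 648
Training per fold = 1944 - 648 = 1296

1296


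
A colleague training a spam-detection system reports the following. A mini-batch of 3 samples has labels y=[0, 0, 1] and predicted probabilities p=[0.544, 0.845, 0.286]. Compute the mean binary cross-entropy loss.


L[0] = -ln(1-0.544) = -ln(0.456) = 0.7853
L[1] = -ln(1-0.845) = -ln(0.155) = 1.8643
L[2] = -ln(0.286) = 1.2518
mean = (0.7853 + 1.8643 + 1.2518)/3 = 1.3005

1.3005


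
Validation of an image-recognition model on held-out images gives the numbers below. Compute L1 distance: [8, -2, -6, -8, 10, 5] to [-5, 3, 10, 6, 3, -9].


d = |8+ 5| + |-2-3| + |-6-10| + |-8-6| + |10-3| + |5+ 9|
  = 13 + 5 + 16 + 14 + 7 + 14
  = 69

69


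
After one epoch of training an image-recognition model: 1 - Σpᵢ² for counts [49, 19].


Probabilities: [49/68, 19/68] ≈ [0.7206, 0.2794]
Σpᵢ² = (2401 + 361)/68² = 2762/4624
Gini = 1 - Σpᵢ² = 1 - 2762/4624 = 0.4027

0.4027


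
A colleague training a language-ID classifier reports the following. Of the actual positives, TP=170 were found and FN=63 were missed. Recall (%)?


Recall = TP/(TP+FN)
= 170/(170+63)
= 170/233 = 72.96%

72.96%


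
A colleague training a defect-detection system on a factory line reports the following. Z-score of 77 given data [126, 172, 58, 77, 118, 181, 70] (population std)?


μ = 114.5714, σ = 45.4371
z = (77 - 114.5714)/45.4371 = -0.8269

-0.8269


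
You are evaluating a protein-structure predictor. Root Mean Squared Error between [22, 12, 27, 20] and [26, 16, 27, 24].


MSE = 48/4 = 12
RMSE = √(48/4) = 3.4641

3.4641


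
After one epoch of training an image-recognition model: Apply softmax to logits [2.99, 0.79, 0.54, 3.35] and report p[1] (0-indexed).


Exponentials: e^2.99=19.8857, e^0.79=2.2034, e^0.54=1.716, e^3.35=28.5027
Sum = 52.3078
Softmax = [0.3802, 0.0421, 0.0328, 0.5449]
p[1] = 2.2034/52.3078 = 0.0421

0.0421


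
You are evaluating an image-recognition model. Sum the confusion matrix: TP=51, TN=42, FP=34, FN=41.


Total = TP + TN + FP + FN
= 51 + 42 + 34 + 41
= 168
(Predicted positive: 85, predicted negative: 83)

168


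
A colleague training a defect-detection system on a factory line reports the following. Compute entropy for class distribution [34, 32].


Probabilities: [34/66, 32/66] ≈ [0.5152, 0.4848]
H = -((34/66)·log₂(34/66) + (32/66)·log₂(32/66))
  = 0.9993 bits

0.9993 bits


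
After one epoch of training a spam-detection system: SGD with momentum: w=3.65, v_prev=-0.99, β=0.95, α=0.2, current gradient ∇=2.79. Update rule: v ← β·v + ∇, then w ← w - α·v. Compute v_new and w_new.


v_new = 0.95·-0.99 + 2.79 = -0.9405 + 2.79 = 1.8495
w_new = 3.65 - 0.2·1.8495 = 3.65 - 0.3699 = 3.2801

v_new=1.8495, w_new=3.2801


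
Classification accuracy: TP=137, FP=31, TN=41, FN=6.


Accuracy = (TP+TN)/(TP+TN+FP+FN)
= (137+41)/(215)
= 178/215 = 82.79%

82.79%


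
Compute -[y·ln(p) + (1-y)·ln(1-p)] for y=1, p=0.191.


BCE = -[y·ln(p) + (1-y)·ln(1-p)]
= -1·ln(0.191) - 0
= -ln(0.191) = 1.6555

1.6555


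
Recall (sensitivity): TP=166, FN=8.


Recall = TP/(TP+FN)
= 166/(166+8)
= 166/174 = 95.4%

95.4%


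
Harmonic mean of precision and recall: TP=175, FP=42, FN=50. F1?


Precision = 175/217 = 0.8065
Recall = 175/225 = 0.7778
F1 = 2·P·R/(P+R) = 2·TP/(2·TP+FP+FN) = 350/(350+42+50) = 350/442 = 0.7919

0.7919


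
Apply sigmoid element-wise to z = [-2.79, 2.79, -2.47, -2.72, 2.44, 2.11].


σ(-2.79) = 1/(1+e^2.79) = 0.0579
σ(2.79) = 1/(1+e^-2.79) = 0.9421
σ(-2.47) = 1/(1+e^2.47) = 0.078
σ(-2.72) = 1/(1+e^2.72) = 0.0618
σ(2.44) = 1/(1+e^-2.44) = 0.9198
σ(2.11) = 1/(1+e^-2.11) = 0.8919
result = [0.0579, 0.9421, 0.078, 0.0618, 0.9198, 0.8919]

[0.0579, 0.9421, 0.078, 0.0618, 0.9198, 0.8919]


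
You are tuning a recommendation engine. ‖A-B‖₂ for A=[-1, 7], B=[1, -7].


d = √((-1-1)² + (7+ 7)²)
  = √(4 + 196)
  = √200 = 14.1421

14.1421


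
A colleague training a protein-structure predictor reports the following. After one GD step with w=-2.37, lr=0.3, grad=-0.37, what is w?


w_new = w - α·∇
= -2.37 - 0.3·-0.37
= -2.37 + 0.111
= -2.259

-2.259


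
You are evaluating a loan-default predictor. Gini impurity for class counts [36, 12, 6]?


Probabilities: [36/54, 12/54, 6/54] ≈ [0.6667, 0.2222, 0.1111]
Σpᵢ² = (1296 + 144 + 36)/54² = 1476/2916
Gini = 1 - Σpᵢ² = 1 - 1476/2916 = 0.4938

0.4938


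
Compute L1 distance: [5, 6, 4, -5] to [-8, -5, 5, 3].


d = |5+ 8| + |6+ 5| + |4-5| + |-5-3|
  = 13 + 11 + 1 + 8
  = 33

33


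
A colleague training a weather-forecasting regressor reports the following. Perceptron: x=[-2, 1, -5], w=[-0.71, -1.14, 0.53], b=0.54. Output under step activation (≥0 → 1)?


z = (-2)·(-0.71) + (1)·(-1.14) + (-5)·(0.53) + 0.54
  = -1.83
step(z) = 0 (z<0)

0


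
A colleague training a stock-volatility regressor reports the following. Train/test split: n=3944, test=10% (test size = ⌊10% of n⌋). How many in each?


Test = ⌊3944·10/100⌋ = 394
Train = 3944 - 394 = 3550

Train: 3550, Test: 394


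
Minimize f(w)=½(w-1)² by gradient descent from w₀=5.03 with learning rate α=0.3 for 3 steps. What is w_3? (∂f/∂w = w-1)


step 1: grad = 5.03-1 = 4.03; w = 5.03 - 0.3·(4.03) = 3.821
step 2: grad = 3.821-1 = 2.821; w = 3.821 - 0.3·(2.821) = 2.9747
step 3: grad = 2.9747-1 = 1.9747; w = 2.9747 - 0.3·(1.9747) = 2.38229

2.38229


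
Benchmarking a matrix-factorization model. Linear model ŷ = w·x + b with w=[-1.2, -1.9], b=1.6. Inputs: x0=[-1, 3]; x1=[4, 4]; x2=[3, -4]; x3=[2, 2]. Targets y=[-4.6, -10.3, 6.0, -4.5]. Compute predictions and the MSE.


ŷ0 = (-1.2)·(-1) + (-1.9)·(3) + 1.6 = -2.9
ŷ1 = (-1.2)·(4) + (-1.9)·(4) + 1.6 = -10.8
ŷ2 = (-1.2)·(3) + (-1.9)·(-4) + 1.6 = 5.6
ŷ3 = (-1.2)·(2) + (-1.9)·(2) + 1.6 = -4.6
errors² = [2.89, 0.25, 0.16, 0.01]
MSE = 3.3100/4 = 0.8275

0.8275


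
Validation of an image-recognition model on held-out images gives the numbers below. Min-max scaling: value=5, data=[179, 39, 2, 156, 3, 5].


min=2, max=179
(5-2)/(179-2) = 3/177 = 0.0169

0.0169


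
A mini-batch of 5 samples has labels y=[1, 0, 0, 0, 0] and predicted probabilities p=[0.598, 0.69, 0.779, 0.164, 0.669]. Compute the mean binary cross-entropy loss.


L[0] = -ln(0.598) = 0.5142
L[1] = -ln(1-0.69) = -ln(0.31) = 1.1712
L[2] = -ln(1-0.779) = -ln(0.221) = 1.5096
L[3] = -ln(1-0.164) = -ln(0.836) = 0.1791
L[4] = -ln(1-0.669) = -ln(0.331) = 1.1056
mean = (0.5142 + 1.1712 + 1.5096 + 0.1791 + 1.1056)/5 = 0.8959

0.8959


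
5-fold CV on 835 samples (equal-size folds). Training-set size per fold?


Fold size = 835/5 = 167
Training per fold = 835 - 167 = 668

668


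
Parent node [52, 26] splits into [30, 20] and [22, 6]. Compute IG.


Parent = [52, 26], H_parent = 0.9183
H_left = 0.971 (n=50), H_right = 0.7496 (n=28)
H_children = (50/78)·0.971 + (28/78)·0.7496 = 0.8915
IG = 0.9183 - 0.8915 = 0.0268

0.0268


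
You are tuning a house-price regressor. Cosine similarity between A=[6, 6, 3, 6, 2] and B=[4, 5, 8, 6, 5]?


A·B = 6·4 + 6·5 + 3·8 + 6·6 + 2·5 = 124
‖A‖ = √121 = 11, ‖B‖ = √166 = 12.8841
cos = 124/(√121·√166) = 124/√20086 = 0.8749

0.8749


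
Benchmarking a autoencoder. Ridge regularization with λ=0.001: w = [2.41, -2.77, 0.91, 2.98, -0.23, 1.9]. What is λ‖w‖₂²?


‖w‖₂² = (2.41)² + (-2.77)² + (0.91)² + (2.98)² + (-0.23)² + (1.9)²
     = 5.8081 + 7.6729 + 0.8281 + 8.8804 + 0.0529 + 3.61
     = 26.8524
λ·‖w‖₂² = 0.001·26.8524 = 0.026852

0.026852


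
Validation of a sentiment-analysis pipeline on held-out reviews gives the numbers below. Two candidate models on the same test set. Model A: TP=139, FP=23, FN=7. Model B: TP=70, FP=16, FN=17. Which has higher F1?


Model A: P=139/162=0.858, R=139/146=0.9521, F1=2PR/(P+R)=2TP/(2TP+FP+FN)=278/308=0.9026
Model B: P=70/86=0.814, R=70/87=0.8046, F1=2PR/(P+R)=2TP/(2TP+FP+FN)=140/173=0.8092
0.9026 > 0.8092 → Model A

Model A


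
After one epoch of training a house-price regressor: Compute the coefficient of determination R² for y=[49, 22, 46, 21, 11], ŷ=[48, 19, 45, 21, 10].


ȳ = 29.8
SS_res = Σ(y-ŷ)² = 12
SS_tot = Σ(y-ȳ)² = 1122.8
R² = 1 - SS_res/SS_tot = 1 - 0.0107 = 0.9893

0.9893


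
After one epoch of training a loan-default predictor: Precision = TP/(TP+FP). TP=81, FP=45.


Precision = TP/(TP+FP)
= 81/(81+45)
= 81/126 = 64.29%

64.29%


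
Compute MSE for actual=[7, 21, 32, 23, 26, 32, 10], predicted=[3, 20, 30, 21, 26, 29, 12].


Squared errors: (7-3)²=16, (21-20)²=1, (32-30)²=4, (23-21)²=4, (26-26)²=0, (32-29)²=9, (10-12)²=4
Sum = 38
MSE = 38/7 = 38/7

38/7


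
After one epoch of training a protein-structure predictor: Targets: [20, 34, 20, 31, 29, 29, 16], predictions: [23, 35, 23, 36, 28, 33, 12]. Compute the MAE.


Absolute errors: |20-23|=3, |34-35|=1, |20-23|=3, |31-36|=5, |29-28|=1, |29-33|=4, |16-12|=4
Sum = 21
MAE = 21/7 = 3

3


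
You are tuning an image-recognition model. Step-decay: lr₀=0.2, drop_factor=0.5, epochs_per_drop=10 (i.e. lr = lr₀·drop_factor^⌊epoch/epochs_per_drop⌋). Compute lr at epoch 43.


n_drops = ⌊43/10⌋ = 4
lr = 0.2·0.5^4 = 0.2·0.0625 = 0.0125

0.0125


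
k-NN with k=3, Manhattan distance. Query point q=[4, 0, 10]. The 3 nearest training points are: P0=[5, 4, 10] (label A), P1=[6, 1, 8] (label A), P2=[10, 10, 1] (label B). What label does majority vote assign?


d(q,P0) = 5  (label A)
d(q,P1) = 5  (label A)
d(q,P2) = 25  (label B)
Votes: A=2, B=1
Majority → A

A


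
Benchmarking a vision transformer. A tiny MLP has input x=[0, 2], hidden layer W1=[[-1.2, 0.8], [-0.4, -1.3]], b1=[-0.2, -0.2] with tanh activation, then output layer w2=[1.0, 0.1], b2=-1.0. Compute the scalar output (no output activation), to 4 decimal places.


z1[0] = (-1.2)·(0) + (0.8)·(2) - 0.2 = 1.4
z1[1] = (-0.4)·(0) + (-1.3)·(2) - 0.2 = -2.8
h = tanh(z1) = [0.8854, -0.9926]
output = (1.0)·(0.8854) + (0.1)·(-0.9926) - 1.0 = -0.2139

-0.2139


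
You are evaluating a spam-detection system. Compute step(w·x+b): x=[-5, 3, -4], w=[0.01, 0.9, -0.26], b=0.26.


z = (-5)·(0.01) + (3)·(0.9) + (-4)·(-0.26) + 0.26
  = 3.95
step(z) = 1 (z≥0)

1


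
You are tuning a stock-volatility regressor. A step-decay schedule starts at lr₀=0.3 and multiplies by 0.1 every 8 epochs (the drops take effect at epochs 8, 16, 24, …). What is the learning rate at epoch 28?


n_drops = ⌊28/8⌋ = 3
lr = 0.3·0.1^3 = 0.3·0.001 = 0.0003

0.0003


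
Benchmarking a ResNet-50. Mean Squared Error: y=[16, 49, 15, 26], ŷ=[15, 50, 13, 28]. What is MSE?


Squared errors: (16-15)²=1, (49-50)²=1, (15-13)²=4, (26-28)²=4
Sum = 10
MSE = 10/4 = 5/2

5/2


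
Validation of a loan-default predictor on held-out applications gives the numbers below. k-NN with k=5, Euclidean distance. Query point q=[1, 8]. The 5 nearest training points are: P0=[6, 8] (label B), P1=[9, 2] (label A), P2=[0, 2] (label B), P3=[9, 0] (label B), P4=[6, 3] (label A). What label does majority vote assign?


d(q,P0) = 5.0  (label B)
d(q,P1) = 10.0  (label A)
d(q,P2) = 6.0828  (label B)
d(q,P3) = 11.3137  (label B)
d(q,P4) = 7.0711  (label A)
Votes: A=2, B=3
Majority → B

B


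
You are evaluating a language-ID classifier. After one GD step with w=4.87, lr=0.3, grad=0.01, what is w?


w_new = w - α·∇
= 4.87 - 0.3·0.01
= 4.87 - 0.003
= 4.867

4.867


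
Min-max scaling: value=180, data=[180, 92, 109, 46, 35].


min=35, max=180
(180-35)/(180-35) = 145/145 = 1.0

1.0


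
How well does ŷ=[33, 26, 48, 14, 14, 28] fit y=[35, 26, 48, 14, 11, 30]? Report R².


ȳ = 27.3333
SS_res = Σ(y-ŷ)² = 17
SS_tot = Σ(y-ȳ)² = 939.33
R² = 1 - SS_res/SS_tot = 1 - 0.0181 = 0.9819

0.9819


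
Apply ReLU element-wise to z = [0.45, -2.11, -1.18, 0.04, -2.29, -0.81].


ReLU(0.45) = max(0, 0.45) = 0.45
ReLU(-2.11) = max(0, -2.11) = 0.0
ReLU(-1.18) = max(0, -1.18) = 0.0
ReLU(0.04) = max(0, 0.04) = 0.04
ReLU(-2.29) = max(0, -2.29) = 0.0
ReLU(-0.81) = max(0, -0.81) = 0.0
result = [0.45, 0.0, 0.0, 0.04, 0.0, 0.0]

[0.45, 0.0, 0.0, 0.04, 0.0, 0.0]


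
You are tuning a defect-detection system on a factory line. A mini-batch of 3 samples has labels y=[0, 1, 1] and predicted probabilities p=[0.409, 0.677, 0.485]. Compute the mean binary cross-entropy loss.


L[0] = -ln(1-0.409) = -ln(0.591) = 0.5259
L[1] = -ln(0.677) = 0.3901
L[2] = -ln(0.485) = 0.7236
mean = (0.5259 + 0.3901 + 0.7236)/3 = 0.5465

0.5465


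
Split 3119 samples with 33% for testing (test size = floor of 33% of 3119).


Test = ⌊3119·33/100⌋ = 1029
Train = 3119 - 1029 = 2090

Train: 2090, Test: 1029


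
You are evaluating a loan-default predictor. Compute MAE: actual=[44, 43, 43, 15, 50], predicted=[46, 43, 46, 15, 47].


Absolute errors: |44-46|=2, |43-43|=0, |43-46|=3, |15-15|=0, |50-47|=3
Sum = 8
MAE = 8/5 = 8/5

8/5


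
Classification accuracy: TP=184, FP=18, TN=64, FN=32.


Accuracy = (TP+TN)/(TP+TN+FP+FN)
= (184+64)/(298)
= 248/298 = 83.22%

83.22%


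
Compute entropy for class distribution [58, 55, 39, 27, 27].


Probabilities: [58/206, 55/206, 39/206, 27/206, 27/206] ≈ [0.2816, 0.267, 0.1893, 0.1311, 0.1311]
H = -((58/206)·log₂(58/206) + (55/206)·log₂(55/206) + (39/206)·log₂(39/206) + (27/206)·log₂(27/206) + (27/206)·log₂(27/206))
  = 2.2465 bits

2.2465 bits


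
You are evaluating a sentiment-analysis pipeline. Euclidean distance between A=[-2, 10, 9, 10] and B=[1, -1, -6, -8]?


d = √((-2-1)² + (10+ 1)² + (9+ 6)² + (10+ 8)²)
  = √(9 + 121 + 225 + 324)
  = √679 = 26.0576

26.0576


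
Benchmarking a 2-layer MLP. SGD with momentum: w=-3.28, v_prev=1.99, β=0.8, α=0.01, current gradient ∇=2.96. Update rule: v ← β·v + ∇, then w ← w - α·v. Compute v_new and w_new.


v_new = 0.8·1.99 + 2.96 = 1.592 + 2.96 = 4.552
w_new = -3.28 - 0.01·4.552 = -3.28 - 0.04552 = -3.32552

v_new=4.552, w_new=-3.32552


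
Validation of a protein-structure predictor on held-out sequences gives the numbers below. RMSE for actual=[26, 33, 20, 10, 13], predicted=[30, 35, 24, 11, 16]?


MSE = 46/5 = 9.2
RMSE = √(46/5) = 3.0332

3.0332


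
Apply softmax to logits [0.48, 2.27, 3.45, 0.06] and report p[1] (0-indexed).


Exponentials: e^0.48=1.6161, e^2.27=9.6794, e^3.45=31.5004, e^0.06=1.0618
Sum = 43.8577
Softmax = [0.0368, 0.2207, 0.7182, 0.0242]
p[1] = 9.6794/43.8577 = 0.2207

0.2207


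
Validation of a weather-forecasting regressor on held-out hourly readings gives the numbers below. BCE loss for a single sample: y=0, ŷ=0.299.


BCE = -[y·ln(p) + (1-y)·ln(1-p)]
= -0 - 1·ln(1-0.299)
= -ln(0.701) = 0.3552

0.3552


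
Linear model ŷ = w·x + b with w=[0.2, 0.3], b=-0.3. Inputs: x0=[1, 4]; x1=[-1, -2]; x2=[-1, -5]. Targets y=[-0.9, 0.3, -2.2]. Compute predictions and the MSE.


ŷ0 = (0.2)·(1) + (0.3)·(4) - 0.3 = 1.1
ŷ1 = (0.2)·(-1) + (0.3)·(-2) - 0.3 = -1.1
ŷ2 = (0.2)·(-1) + (0.3)·(-5) - 0.3 = -2.0
errors² = [4.0, 1.96, 0.04]
MSE = 6.0000/3 = 2.0

2.0


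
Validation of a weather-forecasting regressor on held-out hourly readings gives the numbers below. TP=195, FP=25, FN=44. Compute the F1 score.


Precision = 195/220 = 0.8864
Recall = 195/239 = 0.8159
F1 = 2·P·R/(P+R) = 2·TP/(2·TP+FP+FN) = 390/(390+25+44) = 390/459 = 0.8497

0.8497


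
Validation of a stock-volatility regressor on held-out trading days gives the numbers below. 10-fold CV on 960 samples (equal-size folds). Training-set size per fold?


Fold size = 960/10 = 96
Training per fold = 960 - 96 = 864

864


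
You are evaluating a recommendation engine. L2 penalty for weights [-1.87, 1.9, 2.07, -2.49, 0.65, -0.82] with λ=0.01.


‖w‖₂² = (-1.87)² + (1.9)² + (2.07)² + (-2.49)² + (0.65)² + (-0.82)²
     = 3.4969 + 3.61 + 4.2849 + 6.2001 + 0.4225 + 0.6724
     = 18.6868
λ·‖w‖₂² = 0.01·18.6868 = 0.186868

0.186868


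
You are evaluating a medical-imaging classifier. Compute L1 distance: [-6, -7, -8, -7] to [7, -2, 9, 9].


d = |-6-7| + |-7+ 2| + |-8-9| + |-7-9|
  = 13 + 5 + 17 + 16
  = 51

51


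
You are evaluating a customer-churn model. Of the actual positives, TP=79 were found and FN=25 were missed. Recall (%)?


Recall = TP/(TP+FN)
= 79/(79+25)
= 79/104 = 75.96%

75.96%


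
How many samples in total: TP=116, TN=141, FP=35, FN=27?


Total = TP + TN + FP + FN
= 116 + 141 + 35 + 27
= 319
(Predicted positive: 151, predicted negative: 168)

319


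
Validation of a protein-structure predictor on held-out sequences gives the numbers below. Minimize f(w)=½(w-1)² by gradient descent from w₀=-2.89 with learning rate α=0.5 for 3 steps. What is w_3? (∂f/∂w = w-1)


step 1: grad = -2.89-1 = -3.89; w = -2.89 - 0.5·(-3.89) = -0.945
step 2: grad = -0.945-1 = -1.945; w = -0.945 - 0.5·(-1.945) = 0.0275
step 3: grad = 0.0275-1 = -0.9725; w = 0.0275 - 0.5·(-0.9725) = 0.51375

0.51375


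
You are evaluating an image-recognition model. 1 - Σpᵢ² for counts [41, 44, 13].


Probabilities: [41/98, 44/98, 13/98] ≈ [0.4184, 0.449, 0.1327]
Σpᵢ² = (1681 + 1936 + 169)/98² = 3786/9604
Gini = 1 - Σpᵢ² = 1 - 3786/9604 = 0.6058

0.6058


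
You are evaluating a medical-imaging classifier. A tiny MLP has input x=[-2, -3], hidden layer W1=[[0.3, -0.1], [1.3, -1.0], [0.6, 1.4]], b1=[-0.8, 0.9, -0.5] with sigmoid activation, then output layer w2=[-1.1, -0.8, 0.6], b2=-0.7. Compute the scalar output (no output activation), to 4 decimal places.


z1[0] = (0.3)·(-2) + (-0.1)·(-3) - 0.8 = -1.1
z1[1] = (1.3)·(-2) + (-1.0)·(-3) + 0.9 = 1.3
z1[2] = (0.6)·(-2) + (1.4)·(-3) - 0.5 = -5.9
h = sigmoid(z1) = [0.2497, 0.7858, 0.0027]
output = (-1.1)·(0.2497) + (-0.8)·(0.7858) + (0.6)·(0.0027) - 0.7 = -1.6017

-1.6017


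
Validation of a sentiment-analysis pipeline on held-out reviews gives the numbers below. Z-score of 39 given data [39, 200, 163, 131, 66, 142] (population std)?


μ = 123.5, σ = 55.1626
z = (39 - 123.5)/55.1626 = -1.5318

-1.5318


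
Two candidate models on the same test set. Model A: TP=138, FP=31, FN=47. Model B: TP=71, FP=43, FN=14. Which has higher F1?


Model A: P=138/169=0.8166, R=138/185=0.7459, F1=2PR/(P+R)=2TP/(2TP+FP+FN)=276/354=0.7797
Model B: P=71/114=0.6228, R=71/85=0.8353, F1=2PR/(P+R)=2TP/(2TP+FP+FN)=142/199=0.7136
0.7797 > 0.7136 → Model A

Model A


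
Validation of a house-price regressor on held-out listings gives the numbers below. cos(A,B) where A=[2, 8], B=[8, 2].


A·B = 2·8 + 8·2 = 32
‖A‖ = √68 = 8.2462, ‖B‖ = √68 = 8.2462
cos = 32/(√68·√68) = 32/√4624 = 0.4706

0.4706


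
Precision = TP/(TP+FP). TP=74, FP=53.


Precision = TP/(TP+FP)
= 74/(74+53)
= 74/127 = 58.27%

58.27%


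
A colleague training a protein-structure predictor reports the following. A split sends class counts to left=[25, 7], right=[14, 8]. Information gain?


Parent = [39, 15], H_parent = 0.8524
H_left = 0.7579 (n=32), H_right = 0.9457 (n=22)
H_children = (32/54)·0.7579 + (22/54)·0.9457 = 0.8344
IG = 0.8524 - 0.8344 = 0.018

0.018


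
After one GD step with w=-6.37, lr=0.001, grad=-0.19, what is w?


w_new = w - α·∇
= -6.37 - 0.001·-0.19
= -6.37 + 0.00019
= -6.36981

-6.36981


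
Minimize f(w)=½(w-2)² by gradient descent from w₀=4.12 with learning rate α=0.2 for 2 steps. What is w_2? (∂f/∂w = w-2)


step 1: grad = 4.12-2 = 2.12; w = 4.12 - 0.2·(2.12) = 3.696
step 2: grad = 3.696-2 = 1.696; w = 3.696 - 0.2·(1.696) = 3.3568

3.3568


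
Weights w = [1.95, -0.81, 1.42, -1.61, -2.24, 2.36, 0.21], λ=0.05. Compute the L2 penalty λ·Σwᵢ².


‖w‖₂² = (1.95)² + (-0.81)² + (1.42)² + (-1.61)² + (-2.24)² + (2.36)² + (0.21)²
     = 3.8025 + 0.6561 + 2.0164 + 2.5921 + 5.0176 + 5.5696 + 0.0441
     = 19.6984
λ·‖w‖₂² = 0.05·19.6984 = 0.98492

0.98492


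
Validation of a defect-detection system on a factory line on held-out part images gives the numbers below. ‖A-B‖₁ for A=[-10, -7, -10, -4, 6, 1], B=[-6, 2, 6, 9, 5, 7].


d = |-10+ 6| + |-7-2| + |-10-6| + |-4-9| + |6-5| + |1-7|
  = 4 + 9 + 16 + 13 + 1 + 6
  = 49

49


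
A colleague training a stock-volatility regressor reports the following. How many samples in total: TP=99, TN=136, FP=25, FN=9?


Total = TP + TN + FP + FN
= 99 + 136 + 25 + 9
= 269
(Predicted positive: 124, predicted negative: 145)

269


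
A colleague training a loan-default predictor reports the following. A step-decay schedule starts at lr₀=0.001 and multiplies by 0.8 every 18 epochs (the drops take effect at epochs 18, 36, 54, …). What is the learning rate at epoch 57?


n_drops = ⌊57/18⌋ = 3
lr = 0.001·0.8^3 = 0.001·0.512 = 0.000512

0.000512


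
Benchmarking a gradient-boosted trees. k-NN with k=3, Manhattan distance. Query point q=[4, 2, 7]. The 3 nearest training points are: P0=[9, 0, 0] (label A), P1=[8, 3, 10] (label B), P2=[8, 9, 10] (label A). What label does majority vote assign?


d(q,P0) = 14  (label A)
d(q,P1) = 8  (label B)
d(q,P2) = 14  (label A)
Votes: A=2, B=1
Majority → A

A


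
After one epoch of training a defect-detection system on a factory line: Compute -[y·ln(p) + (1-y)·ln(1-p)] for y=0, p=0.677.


BCE = -[y·ln(p) + (1-y)·ln(1-p)]
= -0 - 1·ln(1-0.677)
= -ln(0.323) = 1.1301

1.1301


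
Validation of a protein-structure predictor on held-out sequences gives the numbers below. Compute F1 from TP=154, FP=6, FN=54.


Precision = 154/160 = 0.9625
Recall = 154/208 = 0.7404
F1 = 2·P·R/(P+R) = 2·TP/(2·TP+FP+FN) = 308/(308+6+54) = 308/368 = 0.837

0.837


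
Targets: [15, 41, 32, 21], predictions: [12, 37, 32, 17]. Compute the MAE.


Absolute errors: |15-12|=3, |41-37|=4, |32-32|=0, |21-17|=4
Sum = 11
MAE = 11/4 = 11/4

11/4


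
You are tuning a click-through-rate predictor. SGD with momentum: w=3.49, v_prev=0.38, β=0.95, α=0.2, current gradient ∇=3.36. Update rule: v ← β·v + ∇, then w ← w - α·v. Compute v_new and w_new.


v_new = 0.95·0.38 + 3.36 = 0.361 + 3.36 = 3.721
w_new = 3.49 - 0.2·3.721 = 3.49 - 0.7442 = 2.7458

v_new=3.721, w_new=2.7458


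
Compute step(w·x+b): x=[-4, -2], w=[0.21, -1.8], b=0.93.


z = (-4)·(0.21) + (-2)·(-1.8) + 0.93
  = 3.69
step(z) = 1 (z≥0)

1


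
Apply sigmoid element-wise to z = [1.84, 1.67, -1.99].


σ(1.84) = 1/(1+e^-1.84) = 0.8629
σ(1.67) = 1/(1+e^-1.67) = 0.8416
σ(-1.99) = 1/(1+e^1.99) = 0.1203
result = [0.8629, 0.8416, 0.1203]

[0.8629, 0.8416, 0.1203]


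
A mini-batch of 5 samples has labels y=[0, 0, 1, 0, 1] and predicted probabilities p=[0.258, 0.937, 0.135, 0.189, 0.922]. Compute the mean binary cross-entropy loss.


L[0] = -ln(1-0.258) = -ln(0.742) = 0.2984
L[1] = -ln(1-0.937) = -ln(0.063) = 2.7646
L[2] = -ln(0.135) = 2.0025
L[3] = -ln(1-0.189) = -ln(0.811) = 0.2095
L[4] = -ln(0.922) = 0.0812
mean = (0.2984 + 2.7646 + 2.0025 + 0.2095 + 0.0812)/5 = 1.0712

1.0712


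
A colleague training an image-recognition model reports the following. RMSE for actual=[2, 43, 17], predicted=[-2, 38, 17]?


MSE = 41/3 = 13.6667
RMSE = √(41/3) = 3.6968

3.6968


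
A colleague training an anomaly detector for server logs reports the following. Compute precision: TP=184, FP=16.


Precision = TP/(TP+FP)
= 184/(184+16)
= 184/200 = 92.0%

92.0%


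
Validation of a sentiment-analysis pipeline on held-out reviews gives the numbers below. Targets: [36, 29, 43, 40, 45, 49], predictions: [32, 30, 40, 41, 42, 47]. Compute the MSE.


Squared errors: (36-32)²=16, (29-30)²=1, (43-40)²=9, (40-41)²=1, (45-42)²=9, (49-47)²=4
Sum = 40
MSE = 40/6 = 20/3

20/3


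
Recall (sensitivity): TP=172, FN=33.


Recall = TP/(TP+FN)
= 172/(172+33)
= 172/205 = 83.9%

83.9%


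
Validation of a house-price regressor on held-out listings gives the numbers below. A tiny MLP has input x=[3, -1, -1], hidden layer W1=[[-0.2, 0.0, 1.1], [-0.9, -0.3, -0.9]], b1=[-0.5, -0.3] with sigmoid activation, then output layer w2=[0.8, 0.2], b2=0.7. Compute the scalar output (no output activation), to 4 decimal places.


z1[0] = (-0.2)·(3) + (0.0)·(-1) + (1.1)·(-1) - 0.5 = -2.2
z1[1] = (-0.9)·(3) + (-0.3)·(-1) + (-0.9)·(-1) - 0.3 = -1.8
h = sigmoid(z1) = [0.0998, 0.1419]
output = (0.8)·(0.0998) + (0.2)·(0.1419) + 0.7 = 0.8082

0.8082


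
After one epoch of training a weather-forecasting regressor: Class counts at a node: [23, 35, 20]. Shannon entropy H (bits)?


Probabilities: [23/78, 35/78, 20/78] ≈ [0.2949, 0.4487, 0.2564]
H = -((23/78)·log₂(23/78) + (35/78)·log₂(35/78) + (20/78)·log₂(20/78))
  = 1.5417 bits

1.5417 bits


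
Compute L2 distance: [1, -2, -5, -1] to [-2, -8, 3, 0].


d = √((1+ 2)² + (-2+ 8)² + (-5-3)² + (-1-0)²)
  = √(9 + 36 + 64 + 1)
  = √110 = 10.4881

10.4881


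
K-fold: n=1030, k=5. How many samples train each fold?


Fold size = 1030/5 = 206
Training per fold = 1030 - 206 = 824

824


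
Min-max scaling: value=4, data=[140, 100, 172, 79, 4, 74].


min=4, max=172
(4-4)/(172-4) = 0/168 = 0.0

0.0


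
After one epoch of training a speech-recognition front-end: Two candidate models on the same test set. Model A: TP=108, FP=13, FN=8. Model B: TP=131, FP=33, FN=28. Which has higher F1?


Model A: P=108/121=0.8926, R=108/116=0.931, F1=2PR/(P+R)=2TP/(2TP+FP+FN)=216/237=0.9114
Model B: P=131/164=0.7988, R=131/159=0.8239, F1=2PR/(P+R)=2TP/(2TP+FP+FN)=262/323=0.8111
0.9114 > 0.8111 → Model A

Model A


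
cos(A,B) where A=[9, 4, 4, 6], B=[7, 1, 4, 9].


A·B = 9·7 + 4·1 + 4·4 + 6·9 = 137
‖A‖ = √149 = 12.2066, ‖B‖ = √147 = 12.1244
cos = 137/(√149·√147) = 137/√21903 = 0.9257

0.9257


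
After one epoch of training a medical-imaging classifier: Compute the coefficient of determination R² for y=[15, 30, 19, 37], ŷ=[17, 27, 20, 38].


ȳ = 25.25
SS_res = Σ(y-ŷ)² = 15
SS_tot = Σ(y-ȳ)² = 304.75
R² = 1 - SS_res/SS_tot = 1 - 0.0492 = 0.9508

0.9508


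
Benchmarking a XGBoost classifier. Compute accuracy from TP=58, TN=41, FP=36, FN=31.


Accuracy = (TP+TN)/(TP+TN+FP+FN)
= (58+41)/(166)
= 99/166 = 59.64%

59.64%


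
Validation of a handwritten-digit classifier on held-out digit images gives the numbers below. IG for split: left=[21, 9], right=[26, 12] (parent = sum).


Parent = [47, 21], H_parent = 0.8918
H_left = 0.8813 (n=30), H_right = 0.8997 (n=38)
H_children = (30/68)·0.8813 + (38/68)·0.8997 = 0.8916
IG = 0.8918 - 0.8916 = 0.0002

0.0002


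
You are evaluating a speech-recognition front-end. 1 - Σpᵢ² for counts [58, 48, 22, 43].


Probabilities: [58/171, 48/171, 22/171, 43/171] ≈ [0.3392, 0.2807, 0.1287, 0.2515]
Σpᵢ² = (3364 + 2304 + 484 + 1849)/171² = 8001/29241
Gini = 1 - Σpᵢ² = 1 - 8001/29241 = 0.7264

0.7264


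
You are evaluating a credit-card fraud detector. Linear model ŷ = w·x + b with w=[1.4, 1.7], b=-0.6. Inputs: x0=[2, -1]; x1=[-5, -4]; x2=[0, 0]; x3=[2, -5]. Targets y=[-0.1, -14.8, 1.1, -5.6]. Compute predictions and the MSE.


ŷ0 = (1.4)·(2) + (1.7)·(-1) - 0.6 = 0.5
ŷ1 = (1.4)·(-5) + (1.7)·(-4) - 0.6 = -14.4
ŷ2 = (1.4)·(0) + (1.7)·(0) - 0.6 = -0.6
ŷ3 = (1.4)·(2) + (1.7)·(-5) - 0.6 = -6.3
errors² = [0.36, 0.16, 2.89, 0.49]
MSE = 3.9000/4 = 0.975

0.975


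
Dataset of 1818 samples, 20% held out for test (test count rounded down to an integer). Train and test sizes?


Test = ⌊1818·20/100⌋ = 363
Train = 1818 - 363 = 1455

Train: 1455, Test: 363


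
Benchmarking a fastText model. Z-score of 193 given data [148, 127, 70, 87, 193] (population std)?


μ = 125, σ = 43.8771
z = (193 - 125)/43.8771 = 1.5498

1.5498


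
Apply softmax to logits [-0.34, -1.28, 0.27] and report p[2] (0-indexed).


Exponentials: e^-0.34=0.7118, e^-1.28=0.278, e^0.27=1.31
Sum = 2.2998
Softmax = [0.3095, 0.1209, 0.5696]
p[2] = 1.31/2.2998 = 0.5696

0.5696


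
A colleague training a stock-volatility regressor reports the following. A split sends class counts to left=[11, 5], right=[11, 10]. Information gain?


Parent = [22, 15], H_parent = 0.974
H_left = 0.896 (n=16), H_right = 0.9984 (n=21)
H_children = (16/37)·0.896 + (21/37)·0.9984 = 0.9541
IG = 0.974 - 0.9541 = 0.0199

0.0199


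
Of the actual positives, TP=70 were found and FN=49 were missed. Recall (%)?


Recall = TP/(TP+FN)
= 70/(70+49)
= 70/119 = 58.82%

58.82%


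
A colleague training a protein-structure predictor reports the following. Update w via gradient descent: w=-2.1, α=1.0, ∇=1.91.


w_new = w - α·∇
= -2.1 - 1.0·1.91
= -2.1 - 1.91
= -4.01

-4.01


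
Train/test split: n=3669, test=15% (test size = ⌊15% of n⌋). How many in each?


Test = ⌊3669·15/100⌋ = 550
Train = 3669 - 550 = 3119

Train: 3119, Test: 550


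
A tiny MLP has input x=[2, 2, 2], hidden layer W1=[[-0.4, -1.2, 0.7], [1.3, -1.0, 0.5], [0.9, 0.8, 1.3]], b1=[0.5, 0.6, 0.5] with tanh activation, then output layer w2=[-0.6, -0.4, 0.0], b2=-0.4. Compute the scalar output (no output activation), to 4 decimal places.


z1[0] = (-0.4)·(2) + (-1.2)·(2) + (0.7)·(2) + 0.5 = -1.3
z1[1] = (1.3)·(2) + (-1.0)·(2) + (0.5)·(2) + 0.6 = 2.2
z1[2] = (0.9)·(2) + (0.8)·(2) + (1.3)·(2) + 0.5 = 6.5
h = tanh(z1) = [-0.8617, 0.9757, 1.0]
output = (-0.6)·(-0.8617) + (-0.4)·(0.9757) + (0.0)·(1.0) - 0.4 = -0.2733

-0.2733


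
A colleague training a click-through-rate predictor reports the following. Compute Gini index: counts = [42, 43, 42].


Probabilities: [42/127, 43/127, 42/127] ≈ [0.3307, 0.3386, 0.3307]
Σpᵢ² = (1764 + 1849 + 1764)/127² = 5377/16129
Gini = 1 - Σpᵢ² = 1 - 5377/16129 = 0.6666

0.6666


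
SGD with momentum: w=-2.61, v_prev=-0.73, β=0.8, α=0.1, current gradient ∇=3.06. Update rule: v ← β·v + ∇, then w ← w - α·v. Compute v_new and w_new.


v_new = 0.8·-0.73 + 3.06 = -0.584 + 3.06 = 2.476
w_new = -2.61 - 0.1·2.476 = -2.61 - 0.2476 = -2.8576

v_new=2.476, w_new=-2.8576


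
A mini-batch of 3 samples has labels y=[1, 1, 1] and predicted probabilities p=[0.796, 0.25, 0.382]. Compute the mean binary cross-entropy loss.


L[0] = -ln(0.796) = 0.2282
L[1] = -ln(0.25) = 1.3863
L[2] = -ln(0.382) = 0.9623
mean = (0.2282 + 1.3863 + 0.9623)/3 = 0.8589

0.8589


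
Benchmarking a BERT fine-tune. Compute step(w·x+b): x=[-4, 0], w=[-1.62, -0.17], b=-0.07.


z = (-4)·(-1.62) + (0)·(-0.17) - 0.07
  = 6.41
step(z) = 1 (z≥0)

1


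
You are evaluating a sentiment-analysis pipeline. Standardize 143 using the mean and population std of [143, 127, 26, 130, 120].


μ = 109.2, σ = 42.263
z = (143 - 109.2)/42.263 = 0.7998

0.7998


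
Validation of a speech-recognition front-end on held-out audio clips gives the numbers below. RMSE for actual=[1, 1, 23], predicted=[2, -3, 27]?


MSE = 33/3 = 11
RMSE = √(33/3) = 3.3166

3.3166


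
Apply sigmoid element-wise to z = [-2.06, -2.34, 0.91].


σ(-2.06) = 1/(1+e^2.06) = 0.113
σ(-2.34) = 1/(1+e^2.34) = 0.0879
σ(0.91) = 1/(1+e^-0.91) = 0.713
result = [0.113, 0.0879, 0.713]

[0.113, 0.0879, 0.713]


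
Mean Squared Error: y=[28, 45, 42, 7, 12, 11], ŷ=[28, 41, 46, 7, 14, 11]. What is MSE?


Squared errors: (28-28)²=0, (45-41)²=16, (42-46)²=16, (7-7)²=0, (12-14)²=4, (11-11)²=0
Sum = 36
MSE = 36/6 = 6

6
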